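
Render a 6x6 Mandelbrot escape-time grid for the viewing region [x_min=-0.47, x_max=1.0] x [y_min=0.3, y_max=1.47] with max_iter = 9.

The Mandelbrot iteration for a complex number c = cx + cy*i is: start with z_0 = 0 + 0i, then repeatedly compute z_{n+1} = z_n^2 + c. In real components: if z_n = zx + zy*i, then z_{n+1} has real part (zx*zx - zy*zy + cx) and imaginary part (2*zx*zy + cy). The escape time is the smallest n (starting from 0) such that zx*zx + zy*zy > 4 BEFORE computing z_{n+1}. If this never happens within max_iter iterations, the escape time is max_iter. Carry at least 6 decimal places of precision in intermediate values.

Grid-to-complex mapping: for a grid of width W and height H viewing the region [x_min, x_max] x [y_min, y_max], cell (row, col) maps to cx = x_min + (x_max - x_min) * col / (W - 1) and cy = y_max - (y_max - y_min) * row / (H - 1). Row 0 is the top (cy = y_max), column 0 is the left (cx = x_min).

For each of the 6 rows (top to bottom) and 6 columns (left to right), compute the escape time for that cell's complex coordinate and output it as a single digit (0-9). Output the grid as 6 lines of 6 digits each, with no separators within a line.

Answer: 222222
332222
494322
696432
999732
999932

Derivation:
(row=0, col=0): c = -0.4700 + 1.4700i → escape time 2
(row=0, col=1): c = -0.1760 + 1.4700i → escape time 2
(row=0, col=2): c = 0.1180 + 1.4700i → escape time 2
(row=0, col=3): c = 0.4120 + 1.4700i → escape time 2
(row=0, col=4): c = 0.7060 + 1.4700i → escape time 2
(row=0, col=5): c = 1.0000 + 1.4700i → escape time 2
(row=1, col=0): c = -0.4700 + 1.2360i → escape time 3
(row=1, col=1): c = -0.1760 + 1.2360i → escape time 3
(row=1, col=2): c = 0.1180 + 1.2360i → escape time 2
(row=1, col=3): c = 0.4120 + 1.2360i → escape time 2
(row=1, col=4): c = 0.7060 + 1.2360i → escape time 2
(row=1, col=5): c = 1.0000 + 1.2360i → escape time 2
(row=2, col=0): c = -0.4700 + 1.0020i → escape time 4
(row=2, col=1): c = -0.1760 + 1.0020i → escape time 9
(row=2, col=2): c = 0.1180 + 1.0020i → escape time 4
(row=2, col=3): c = 0.4120 + 1.0020i → escape time 3
(row=2, col=4): c = 0.7060 + 1.0020i → escape time 2
(row=2, col=5): c = 1.0000 + 1.0020i → escape time 2
(row=3, col=0): c = -0.4700 + 0.7680i → escape time 6
(row=3, col=1): c = -0.1760 + 0.7680i → escape time 9
(row=3, col=2): c = 0.1180 + 0.7680i → escape time 6
(row=3, col=3): c = 0.4120 + 0.7680i → escape time 4
(row=3, col=4): c = 0.7060 + 0.7680i → escape time 3
(row=3, col=5): c = 1.0000 + 0.7680i → escape time 2
(row=4, col=0): c = -0.4700 + 0.5340i → escape time 9
(row=4, col=1): c = -0.1760 + 0.5340i → escape time 9
(row=4, col=2): c = 0.1180 + 0.5340i → escape time 9
(row=4, col=3): c = 0.4120 + 0.5340i → escape time 7
(row=4, col=4): c = 0.7060 + 0.5340i → escape time 3
(row=4, col=5): c = 1.0000 + 0.5340i → escape time 2
(row=5, col=0): c = -0.4700 + 0.3000i → escape time 9
(row=5, col=1): c = -0.1760 + 0.3000i → escape time 9
(row=5, col=2): c = 0.1180 + 0.3000i → escape time 9
(row=5, col=3): c = 0.4120 + 0.3000i → escape time 9
(row=5, col=4): c = 0.7060 + 0.3000i → escape time 3
(row=5, col=5): c = 1.0000 + 0.3000i → escape time 2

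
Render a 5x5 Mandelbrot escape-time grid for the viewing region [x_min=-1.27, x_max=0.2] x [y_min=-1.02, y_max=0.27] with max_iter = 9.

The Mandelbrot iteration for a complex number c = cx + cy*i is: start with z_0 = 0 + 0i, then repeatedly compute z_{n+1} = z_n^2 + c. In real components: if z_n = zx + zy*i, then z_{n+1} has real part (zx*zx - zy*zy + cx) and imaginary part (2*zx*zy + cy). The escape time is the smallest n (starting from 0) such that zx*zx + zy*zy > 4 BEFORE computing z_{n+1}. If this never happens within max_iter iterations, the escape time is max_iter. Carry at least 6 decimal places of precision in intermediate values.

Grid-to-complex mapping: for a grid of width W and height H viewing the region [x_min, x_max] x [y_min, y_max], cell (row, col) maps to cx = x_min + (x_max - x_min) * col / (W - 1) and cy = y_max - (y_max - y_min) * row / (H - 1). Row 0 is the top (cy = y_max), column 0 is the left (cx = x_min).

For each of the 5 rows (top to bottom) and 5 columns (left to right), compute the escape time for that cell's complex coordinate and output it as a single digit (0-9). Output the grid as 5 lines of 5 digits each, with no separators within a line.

Answer: 89999
99999
97999
34996
33494

Derivation:
(row=0, col=0): c = -1.2700 + 0.2700i → escape time 8
(row=0, col=1): c = -0.9025 + 0.2700i → escape time 9
(row=0, col=2): c = -0.5350 + 0.2700i → escape time 9
(row=0, col=3): c = -0.1675 + 0.2700i → escape time 9
(row=0, col=4): c = 0.2000 + 0.2700i → escape time 9
(row=1, col=0): c = -1.2700 + -0.0525i → escape time 9
(row=1, col=1): c = -0.9025 + -0.0525i → escape time 9
(row=1, col=2): c = -0.5350 + -0.0525i → escape time 9
(row=1, col=3): c = -0.1675 + -0.0525i → escape time 9
(row=1, col=4): c = 0.2000 + -0.0525i → escape time 9
(row=2, col=0): c = -1.2700 + -0.3750i → escape time 9
(row=2, col=1): c = -0.9025 + -0.3750i → escape time 7
(row=2, col=2): c = -0.5350 + -0.3750i → escape time 9
(row=2, col=3): c = -0.1675 + -0.3750i → escape time 9
(row=2, col=4): c = 0.2000 + -0.3750i → escape time 9
(row=3, col=0): c = -1.2700 + -0.6975i → escape time 3
(row=3, col=1): c = -0.9025 + -0.6975i → escape time 4
(row=3, col=2): c = -0.5350 + -0.6975i → escape time 9
(row=3, col=3): c = -0.1675 + -0.6975i → escape time 9
(row=3, col=4): c = 0.2000 + -0.6975i → escape time 6
(row=4, col=0): c = -1.2700 + -1.0200i → escape time 3
(row=4, col=1): c = -0.9025 + -1.0200i → escape time 3
(row=4, col=2): c = -0.5350 + -1.0200i → escape time 4
(row=4, col=3): c = -0.1675 + -1.0200i → escape time 9
(row=4, col=4): c = 0.2000 + -1.0200i → escape time 4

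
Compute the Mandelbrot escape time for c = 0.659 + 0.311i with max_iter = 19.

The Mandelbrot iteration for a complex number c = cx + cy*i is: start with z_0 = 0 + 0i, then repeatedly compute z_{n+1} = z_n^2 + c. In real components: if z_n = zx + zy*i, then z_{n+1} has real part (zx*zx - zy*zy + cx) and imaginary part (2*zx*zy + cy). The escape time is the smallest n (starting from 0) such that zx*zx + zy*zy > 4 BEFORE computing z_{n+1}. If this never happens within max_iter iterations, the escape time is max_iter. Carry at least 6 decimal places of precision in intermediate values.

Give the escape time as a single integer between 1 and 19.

Answer: 3

Derivation:
z_0 = 0 + 0i, c = 0.6590 + 0.3110i
Iter 1: z = 0.6590 + 0.3110i, |z|^2 = 0.5310
Iter 2: z = 0.9966 + 0.7209i, |z|^2 = 1.5128
Iter 3: z = 1.1324 + 1.7478i, |z|^2 = 4.3373
Escaped at iteration 3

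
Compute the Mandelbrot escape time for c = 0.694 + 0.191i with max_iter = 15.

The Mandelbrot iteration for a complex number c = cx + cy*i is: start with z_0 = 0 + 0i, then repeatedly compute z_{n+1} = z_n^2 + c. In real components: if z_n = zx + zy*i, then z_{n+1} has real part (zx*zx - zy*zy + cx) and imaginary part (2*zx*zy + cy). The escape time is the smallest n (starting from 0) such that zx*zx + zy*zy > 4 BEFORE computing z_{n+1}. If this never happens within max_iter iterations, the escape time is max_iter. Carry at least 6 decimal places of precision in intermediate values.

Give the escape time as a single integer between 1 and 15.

Answer: 3

Derivation:
z_0 = 0 + 0i, c = 0.6940 + 0.1910i
Iter 1: z = 0.6940 + 0.1910i, |z|^2 = 0.5181
Iter 2: z = 1.1392 + 0.4561i, |z|^2 = 1.5057
Iter 3: z = 1.7836 + 1.2302i, |z|^2 = 4.6947
Escaped at iteration 3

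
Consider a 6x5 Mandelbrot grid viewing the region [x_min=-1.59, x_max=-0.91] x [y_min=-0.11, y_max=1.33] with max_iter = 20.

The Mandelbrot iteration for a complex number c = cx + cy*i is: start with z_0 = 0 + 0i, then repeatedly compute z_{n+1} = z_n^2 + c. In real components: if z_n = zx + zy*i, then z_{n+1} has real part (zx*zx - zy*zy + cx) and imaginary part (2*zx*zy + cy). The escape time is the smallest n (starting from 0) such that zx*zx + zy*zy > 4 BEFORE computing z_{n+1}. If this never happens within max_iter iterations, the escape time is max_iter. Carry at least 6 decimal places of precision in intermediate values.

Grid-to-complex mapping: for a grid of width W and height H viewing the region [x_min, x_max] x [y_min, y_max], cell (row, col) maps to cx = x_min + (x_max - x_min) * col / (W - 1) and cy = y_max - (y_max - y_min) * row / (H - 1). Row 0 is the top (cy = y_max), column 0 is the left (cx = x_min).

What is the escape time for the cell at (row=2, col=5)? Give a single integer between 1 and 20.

Answer: 5

Derivation:
z_0 = 0 + 0i, c = -0.9100 + 0.6100i
Iter 1: z = -0.9100 + 0.6100i, |z|^2 = 1.2002
Iter 2: z = -0.4540 + -0.5002i, |z|^2 = 0.4563
Iter 3: z = -0.9541 + 1.0642i, |z|^2 = 2.0428
Iter 4: z = -1.1322 + -1.4206i, |z|^2 = 3.3001
Iter 5: z = -1.6463 + 3.8269i, |z|^2 = 17.3556
Escaped at iteration 5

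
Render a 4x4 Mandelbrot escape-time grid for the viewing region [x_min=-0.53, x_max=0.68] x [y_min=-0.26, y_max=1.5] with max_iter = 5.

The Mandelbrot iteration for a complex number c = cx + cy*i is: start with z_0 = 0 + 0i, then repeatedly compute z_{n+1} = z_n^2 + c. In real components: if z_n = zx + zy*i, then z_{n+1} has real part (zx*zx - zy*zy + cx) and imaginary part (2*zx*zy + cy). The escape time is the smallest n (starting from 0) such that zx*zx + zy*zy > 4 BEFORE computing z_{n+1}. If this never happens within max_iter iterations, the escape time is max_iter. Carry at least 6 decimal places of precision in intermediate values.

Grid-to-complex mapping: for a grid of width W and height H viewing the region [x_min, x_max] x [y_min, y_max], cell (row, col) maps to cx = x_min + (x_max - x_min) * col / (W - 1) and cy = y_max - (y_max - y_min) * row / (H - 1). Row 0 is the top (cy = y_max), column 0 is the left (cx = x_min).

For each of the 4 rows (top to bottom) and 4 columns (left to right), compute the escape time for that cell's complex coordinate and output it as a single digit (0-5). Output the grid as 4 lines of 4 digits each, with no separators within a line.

Answer: 2222
4542
5553
5553

Derivation:
(row=0, col=0): c = -0.5300 + 1.5000i → escape time 2
(row=0, col=1): c = -0.1267 + 1.5000i → escape time 2
(row=0, col=2): c = 0.2767 + 1.5000i → escape time 2
(row=0, col=3): c = 0.6800 + 1.5000i → escape time 2
(row=1, col=0): c = -0.5300 + 0.9133i → escape time 4
(row=1, col=1): c = -0.1267 + 0.9133i → escape time 5
(row=1, col=2): c = 0.2767 + 0.9133i → escape time 4
(row=1, col=3): c = 0.6800 + 0.9133i → escape time 2
(row=2, col=0): c = -0.5300 + 0.3267i → escape time 5
(row=2, col=1): c = -0.1267 + 0.3267i → escape time 5
(row=2, col=2): c = 0.2767 + 0.3267i → escape time 5
(row=2, col=3): c = 0.6800 + 0.3267i → escape time 3
(row=3, col=0): c = -0.5300 + -0.2600i → escape time 5
(row=3, col=1): c = -0.1267 + -0.2600i → escape time 5
(row=3, col=2): c = 0.2767 + -0.2600i → escape time 5
(row=3, col=3): c = 0.6800 + -0.2600i → escape time 3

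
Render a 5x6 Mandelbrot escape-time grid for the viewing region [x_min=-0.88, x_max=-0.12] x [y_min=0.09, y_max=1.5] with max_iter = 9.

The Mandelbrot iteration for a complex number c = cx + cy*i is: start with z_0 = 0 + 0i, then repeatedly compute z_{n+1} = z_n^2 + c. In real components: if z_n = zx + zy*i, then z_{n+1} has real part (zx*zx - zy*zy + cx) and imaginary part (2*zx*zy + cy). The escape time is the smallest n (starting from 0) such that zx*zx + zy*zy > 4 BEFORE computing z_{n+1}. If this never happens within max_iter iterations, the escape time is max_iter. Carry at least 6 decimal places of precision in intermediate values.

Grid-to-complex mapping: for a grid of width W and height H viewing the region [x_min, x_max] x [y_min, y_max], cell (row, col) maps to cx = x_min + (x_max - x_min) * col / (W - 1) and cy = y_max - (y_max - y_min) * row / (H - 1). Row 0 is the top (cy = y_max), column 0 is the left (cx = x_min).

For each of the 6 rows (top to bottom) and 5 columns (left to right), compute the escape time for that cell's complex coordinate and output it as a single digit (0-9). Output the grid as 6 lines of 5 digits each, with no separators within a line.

(row=0, col=0): c = -0.8800 + 1.5000i → escape time 2
(row=0, col=1): c = -0.6900 + 1.5000i → escape time 2
(row=0, col=2): c = -0.5000 + 1.5000i → escape time 2
(row=0, col=3): c = -0.3100 + 1.5000i → escape time 2
(row=0, col=4): c = -0.1200 + 1.5000i → escape time 2
(row=1, col=0): c = -0.8800 + 1.2180i → escape time 3
(row=1, col=1): c = -0.6900 + 1.2180i → escape time 3
(row=1, col=2): c = -0.5000 + 1.2180i → escape time 3
(row=1, col=3): c = -0.3100 + 1.2180i → escape time 3
(row=1, col=4): c = -0.1200 + 1.2180i → escape time 3
(row=2, col=0): c = -0.8800 + 0.9360i → escape time 3
(row=2, col=1): c = -0.6900 + 0.9360i → escape time 4
(row=2, col=2): c = -0.5000 + 0.9360i → escape time 4
(row=2, col=3): c = -0.3100 + 0.9360i → escape time 5
(row=2, col=4): c = -0.1200 + 0.9360i → escape time 9
(row=3, col=0): c = -0.8800 + 0.6540i → escape time 4
(row=3, col=1): c = -0.6900 + 0.6540i → escape time 6
(row=3, col=2): c = -0.5000 + 0.6540i → escape time 9
(row=3, col=3): c = -0.3100 + 0.6540i → escape time 9
(row=3, col=4): c = -0.1200 + 0.6540i → escape time 9
(row=4, col=0): c = -0.8800 + 0.3720i → escape time 7
(row=4, col=1): c = -0.6900 + 0.3720i → escape time 9
(row=4, col=2): c = -0.5000 + 0.3720i → escape time 9
(row=4, col=3): c = -0.3100 + 0.3720i → escape time 9
(row=4, col=4): c = -0.1200 + 0.3720i → escape time 9
(row=5, col=0): c = -0.8800 + 0.0900i → escape time 9
(row=5, col=1): c = -0.6900 + 0.0900i → escape time 9
(row=5, col=2): c = -0.5000 + 0.0900i → escape time 9
(row=5, col=3): c = -0.3100 + 0.0900i → escape time 9
(row=5, col=4): c = -0.1200 + 0.0900i → escape time 9

Answer: 22222
33333
34459
46999
79999
99999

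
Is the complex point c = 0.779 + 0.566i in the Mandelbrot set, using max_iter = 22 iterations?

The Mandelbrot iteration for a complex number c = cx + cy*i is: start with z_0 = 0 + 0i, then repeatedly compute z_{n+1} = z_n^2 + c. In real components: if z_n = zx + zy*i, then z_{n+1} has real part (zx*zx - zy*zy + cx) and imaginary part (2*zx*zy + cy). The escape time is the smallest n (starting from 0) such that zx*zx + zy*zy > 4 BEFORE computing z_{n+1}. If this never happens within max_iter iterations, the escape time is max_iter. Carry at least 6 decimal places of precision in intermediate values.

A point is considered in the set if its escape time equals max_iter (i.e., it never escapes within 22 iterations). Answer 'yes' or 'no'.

Answer: no

Derivation:
z_0 = 0 + 0i, c = 0.7790 + 0.5660i
Iter 1: z = 0.7790 + 0.5660i, |z|^2 = 0.9272
Iter 2: z = 1.0655 + 1.4478i, |z|^2 = 3.2315
Iter 3: z = -0.1819 + 3.6513i, |z|^2 = 13.3649
Escaped at iteration 3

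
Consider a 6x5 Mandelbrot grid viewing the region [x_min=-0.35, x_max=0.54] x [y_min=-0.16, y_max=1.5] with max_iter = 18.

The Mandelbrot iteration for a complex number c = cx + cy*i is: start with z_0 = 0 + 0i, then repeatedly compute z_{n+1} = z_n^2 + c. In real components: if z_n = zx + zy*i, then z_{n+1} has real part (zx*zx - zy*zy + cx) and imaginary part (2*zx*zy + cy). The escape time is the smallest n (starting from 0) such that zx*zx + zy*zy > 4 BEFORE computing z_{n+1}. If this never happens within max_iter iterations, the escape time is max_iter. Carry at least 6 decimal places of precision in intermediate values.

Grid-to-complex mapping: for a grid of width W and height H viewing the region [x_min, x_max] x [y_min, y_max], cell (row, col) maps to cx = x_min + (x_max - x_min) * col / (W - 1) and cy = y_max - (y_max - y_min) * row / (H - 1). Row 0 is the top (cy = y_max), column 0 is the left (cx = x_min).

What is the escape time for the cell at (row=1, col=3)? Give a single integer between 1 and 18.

Answer: 3

Derivation:
z_0 = 0 + 0i, c = 0.1840 + 1.0850i
Iter 1: z = 0.1840 + 1.0850i, |z|^2 = 1.2111
Iter 2: z = -0.9594 + 1.4843i, |z|^2 = 3.1235
Iter 3: z = -1.0987 + -1.7629i, |z|^2 = 4.3151
Escaped at iteration 3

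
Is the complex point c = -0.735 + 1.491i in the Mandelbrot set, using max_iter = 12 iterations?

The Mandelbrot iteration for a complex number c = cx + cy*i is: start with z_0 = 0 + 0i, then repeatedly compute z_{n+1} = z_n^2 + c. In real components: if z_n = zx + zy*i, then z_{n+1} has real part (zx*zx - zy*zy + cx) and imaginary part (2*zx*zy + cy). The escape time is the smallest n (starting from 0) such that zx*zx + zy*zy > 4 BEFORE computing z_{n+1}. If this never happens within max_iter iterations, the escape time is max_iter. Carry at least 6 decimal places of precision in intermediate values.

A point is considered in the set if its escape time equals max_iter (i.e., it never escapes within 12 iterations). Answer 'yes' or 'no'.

Answer: no

Derivation:
z_0 = 0 + 0i, c = -0.7350 + 1.4910i
Iter 1: z = -0.7350 + 1.4910i, |z|^2 = 2.7633
Iter 2: z = -2.4179 + -0.7008i, |z|^2 = 6.3371
Escaped at iteration 2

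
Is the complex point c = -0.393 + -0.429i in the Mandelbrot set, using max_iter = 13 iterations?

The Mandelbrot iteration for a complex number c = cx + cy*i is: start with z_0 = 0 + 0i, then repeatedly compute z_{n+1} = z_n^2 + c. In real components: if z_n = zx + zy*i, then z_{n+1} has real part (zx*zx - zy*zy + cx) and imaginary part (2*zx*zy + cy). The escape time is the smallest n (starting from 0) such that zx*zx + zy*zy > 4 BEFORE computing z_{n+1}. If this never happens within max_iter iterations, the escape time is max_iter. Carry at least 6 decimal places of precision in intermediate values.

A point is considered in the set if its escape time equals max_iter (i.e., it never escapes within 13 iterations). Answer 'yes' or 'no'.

z_0 = 0 + 0i, c = -0.3930 + -0.4290i
Iter 1: z = -0.3930 + -0.4290i, |z|^2 = 0.3385
Iter 2: z = -0.4226 + -0.0918i, |z|^2 = 0.1870
Iter 3: z = -0.2228 + -0.3514i, |z|^2 = 0.1731
Iter 4: z = -0.4668 + -0.2724i, |z|^2 = 0.2921
Iter 5: z = -0.2493 + -0.1747i, |z|^2 = 0.0926
Iter 6: z = -0.3614 + -0.3419i, |z|^2 = 0.2475
Iter 7: z = -0.3793 + -0.1819i, |z|^2 = 0.1770
Iter 8: z = -0.2822 + -0.2910i, |z|^2 = 0.1643
Iter 9: z = -0.3981 + -0.2647i, |z|^2 = 0.2285
Iter 10: z = -0.3046 + -0.2182i, |z|^2 = 0.1404
Iter 11: z = -0.3478 + -0.2960i, |z|^2 = 0.2086
Iter 12: z = -0.3597 + -0.2231i, |z|^2 = 0.1791
Did not escape in 13 iterations → in set

Answer: yes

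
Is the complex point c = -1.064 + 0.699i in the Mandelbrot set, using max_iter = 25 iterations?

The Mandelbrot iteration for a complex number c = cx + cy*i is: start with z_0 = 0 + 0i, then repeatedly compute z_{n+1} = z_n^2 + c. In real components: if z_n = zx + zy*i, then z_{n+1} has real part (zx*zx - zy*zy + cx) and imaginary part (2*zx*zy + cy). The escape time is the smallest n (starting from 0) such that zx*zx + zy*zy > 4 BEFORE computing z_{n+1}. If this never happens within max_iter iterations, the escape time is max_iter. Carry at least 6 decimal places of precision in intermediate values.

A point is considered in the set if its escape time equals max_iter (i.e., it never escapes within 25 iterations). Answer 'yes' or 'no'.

Answer: no

Derivation:
z_0 = 0 + 0i, c = -1.0640 + 0.6990i
Iter 1: z = -1.0640 + 0.6990i, |z|^2 = 1.6207
Iter 2: z = -0.4205 + -0.7885i, |z|^2 = 0.7985
Iter 3: z = -1.5089 + 1.3621i, |z|^2 = 4.1320
Escaped at iteration 3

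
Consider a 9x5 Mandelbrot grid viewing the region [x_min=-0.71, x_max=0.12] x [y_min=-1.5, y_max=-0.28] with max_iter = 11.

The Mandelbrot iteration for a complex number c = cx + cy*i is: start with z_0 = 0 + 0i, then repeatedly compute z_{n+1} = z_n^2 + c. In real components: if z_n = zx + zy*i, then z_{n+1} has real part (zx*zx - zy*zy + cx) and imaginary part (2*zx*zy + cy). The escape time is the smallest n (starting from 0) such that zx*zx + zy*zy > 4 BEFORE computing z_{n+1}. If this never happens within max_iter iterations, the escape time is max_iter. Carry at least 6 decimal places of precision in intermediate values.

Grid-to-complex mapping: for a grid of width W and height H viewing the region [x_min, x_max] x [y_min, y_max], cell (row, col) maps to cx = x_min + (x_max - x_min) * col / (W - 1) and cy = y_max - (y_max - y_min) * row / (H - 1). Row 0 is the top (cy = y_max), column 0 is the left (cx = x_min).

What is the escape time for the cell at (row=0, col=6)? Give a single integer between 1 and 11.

Answer: 11

Derivation:
z_0 = 0 + 0i, c = -0.0875 + -0.2800i
Iter 1: z = -0.0875 + -0.2800i, |z|^2 = 0.0861
Iter 2: z = -0.1582 + -0.2310i, |z|^2 = 0.0784
Iter 3: z = -0.1158 + -0.2069i, |z|^2 = 0.0562
Iter 4: z = -0.1169 + -0.2321i, |z|^2 = 0.0675
Iter 5: z = -0.1277 + -0.2257i, |z|^2 = 0.0673
Iter 6: z = -0.1222 + -0.2223i, |z|^2 = 0.0644
Iter 7: z = -0.1220 + -0.2257i, |z|^2 = 0.0658
Iter 8: z = -0.1235 + -0.2249i, |z|^2 = 0.0659
Iter 9: z = -0.1228 + -0.2244i, |z|^2 = 0.0655
Iter 10: z = -0.1228 + -0.2249i, |z|^2 = 0.0656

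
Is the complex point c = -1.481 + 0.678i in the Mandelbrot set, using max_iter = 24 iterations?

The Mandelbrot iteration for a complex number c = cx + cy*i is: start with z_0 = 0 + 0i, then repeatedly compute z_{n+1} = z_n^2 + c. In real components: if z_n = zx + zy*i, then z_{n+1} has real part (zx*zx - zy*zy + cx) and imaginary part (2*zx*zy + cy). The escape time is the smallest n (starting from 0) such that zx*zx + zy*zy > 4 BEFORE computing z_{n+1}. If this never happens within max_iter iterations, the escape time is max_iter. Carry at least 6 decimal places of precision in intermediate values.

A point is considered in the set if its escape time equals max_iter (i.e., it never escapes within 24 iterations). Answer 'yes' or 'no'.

z_0 = 0 + 0i, c = -1.4810 + 0.6780i
Iter 1: z = -1.4810 + 0.6780i, |z|^2 = 2.6530
Iter 2: z = 0.2527 + -1.3302i, |z|^2 = 1.8334
Iter 3: z = -3.1867 + 0.0058i, |z|^2 = 10.1550
Escaped at iteration 3

Answer: no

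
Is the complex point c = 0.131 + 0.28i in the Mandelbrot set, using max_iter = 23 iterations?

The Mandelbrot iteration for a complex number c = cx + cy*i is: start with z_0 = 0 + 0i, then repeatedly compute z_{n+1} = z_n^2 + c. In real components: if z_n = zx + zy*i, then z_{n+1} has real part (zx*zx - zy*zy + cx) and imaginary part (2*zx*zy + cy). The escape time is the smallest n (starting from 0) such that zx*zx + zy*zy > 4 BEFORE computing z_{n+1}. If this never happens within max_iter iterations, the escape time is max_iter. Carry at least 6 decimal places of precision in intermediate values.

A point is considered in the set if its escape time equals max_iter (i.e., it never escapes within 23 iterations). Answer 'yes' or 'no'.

z_0 = 0 + 0i, c = 0.1310 + 0.2800i
Iter 1: z = 0.1310 + 0.2800i, |z|^2 = 0.0956
Iter 2: z = 0.0698 + 0.3534i, |z|^2 = 0.1297
Iter 3: z = 0.0110 + 0.3293i, |z|^2 = 0.1086
Iter 4: z = 0.0227 + 0.2872i, |z|^2 = 0.0830
Iter 5: z = 0.0490 + 0.2930i, |z|^2 = 0.0883
Iter 6: z = 0.0475 + 0.3087i, |z|^2 = 0.0976
Iter 7: z = 0.0380 + 0.3093i, |z|^2 = 0.0971
Iter 8: z = 0.0367 + 0.3035i, |z|^2 = 0.0935
Iter 9: z = 0.0402 + 0.3023i, |z|^2 = 0.0930
Iter 10: z = 0.0412 + 0.3043i, |z|^2 = 0.0943
Iter 11: z = 0.0401 + 0.3051i, |z|^2 = 0.0947
Iter 12: z = 0.0395 + 0.3045i, |z|^2 = 0.0943
Iter 13: z = 0.0399 + 0.3041i, |z|^2 = 0.0940
Iter 14: z = 0.0401 + 0.3042i, |z|^2 = 0.0942
Iter 15: z = 0.0400 + 0.3044i, |z|^2 = 0.0943
Iter 16: z = 0.0399 + 0.3044i, |z|^2 = 0.0942
Iter 17: z = 0.0399 + 0.3043i, |z|^2 = 0.0942
Iter 18: z = 0.0400 + 0.3043i, |z|^2 = 0.0942
Iter 19: z = 0.0400 + 0.3043i, |z|^2 = 0.0942
Iter 20: z = 0.0400 + 0.3043i, |z|^2 = 0.0942
Iter 21: z = 0.0400 + 0.3043i, |z|^2 = 0.0942
Iter 22: z = 0.0400 + 0.3043i, |z|^2 = 0.0942
Did not escape in 23 iterations → in set

Answer: yes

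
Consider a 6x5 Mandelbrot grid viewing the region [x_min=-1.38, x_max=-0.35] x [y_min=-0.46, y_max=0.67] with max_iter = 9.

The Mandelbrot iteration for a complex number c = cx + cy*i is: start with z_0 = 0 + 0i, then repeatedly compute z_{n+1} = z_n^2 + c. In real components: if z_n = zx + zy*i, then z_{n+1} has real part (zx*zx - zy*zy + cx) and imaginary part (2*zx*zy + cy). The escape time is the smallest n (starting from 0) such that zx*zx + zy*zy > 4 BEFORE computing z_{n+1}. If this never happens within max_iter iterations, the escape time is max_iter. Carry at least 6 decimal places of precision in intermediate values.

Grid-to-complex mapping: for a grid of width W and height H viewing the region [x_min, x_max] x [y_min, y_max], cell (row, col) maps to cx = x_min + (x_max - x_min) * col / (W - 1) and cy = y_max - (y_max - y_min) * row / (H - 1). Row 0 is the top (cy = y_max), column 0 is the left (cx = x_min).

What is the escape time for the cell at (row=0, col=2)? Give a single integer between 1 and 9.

z_0 = 0 + 0i, c = -0.9680 + 0.6700i
Iter 1: z = -0.9680 + 0.6700i, |z|^2 = 1.3859
Iter 2: z = -0.4799 + -0.6271i, |z|^2 = 0.6236
Iter 3: z = -1.1310 + 1.2719i, |z|^2 = 2.8968
Iter 4: z = -1.3065 + -2.2070i, |z|^2 = 6.5778
Escaped at iteration 4

Answer: 4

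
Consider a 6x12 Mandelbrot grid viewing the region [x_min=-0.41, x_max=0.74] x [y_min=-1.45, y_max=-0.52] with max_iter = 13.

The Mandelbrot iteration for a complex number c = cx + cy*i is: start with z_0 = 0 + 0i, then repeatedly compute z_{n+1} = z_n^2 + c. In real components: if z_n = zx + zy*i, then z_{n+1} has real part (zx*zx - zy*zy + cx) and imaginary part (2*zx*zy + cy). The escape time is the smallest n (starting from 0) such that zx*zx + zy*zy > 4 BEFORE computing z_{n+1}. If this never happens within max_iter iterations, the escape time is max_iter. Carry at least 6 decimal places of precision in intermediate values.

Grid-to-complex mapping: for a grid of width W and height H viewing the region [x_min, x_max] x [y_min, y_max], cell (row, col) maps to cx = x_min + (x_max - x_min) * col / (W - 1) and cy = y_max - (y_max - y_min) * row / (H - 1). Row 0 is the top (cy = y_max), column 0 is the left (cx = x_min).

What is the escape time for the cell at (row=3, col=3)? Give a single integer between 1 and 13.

z_0 = 0 + 0i, c = 0.2800 + -0.7736i
Iter 1: z = 0.2800 + -0.7736i, |z|^2 = 0.6769
Iter 2: z = -0.2401 + -1.2069i, |z|^2 = 1.5142
Iter 3: z = -1.1189 + -0.1941i, |z|^2 = 1.2896
Iter 4: z = 1.4942 + -0.3394i, |z|^2 = 2.3479
Iter 5: z = 2.3976 + -1.7878i, |z|^2 = 8.9449
Escaped at iteration 5

Answer: 5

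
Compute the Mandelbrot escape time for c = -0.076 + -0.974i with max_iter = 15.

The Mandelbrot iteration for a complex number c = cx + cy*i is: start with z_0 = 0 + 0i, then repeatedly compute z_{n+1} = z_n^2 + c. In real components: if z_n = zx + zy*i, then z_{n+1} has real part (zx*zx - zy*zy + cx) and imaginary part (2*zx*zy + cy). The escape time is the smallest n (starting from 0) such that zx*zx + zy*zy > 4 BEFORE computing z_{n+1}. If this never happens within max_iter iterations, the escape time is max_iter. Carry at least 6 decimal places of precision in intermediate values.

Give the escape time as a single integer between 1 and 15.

z_0 = 0 + 0i, c = -0.0760 + -0.9740i
Iter 1: z = -0.0760 + -0.9740i, |z|^2 = 0.9545
Iter 2: z = -1.0189 + -0.8260i, |z|^2 = 1.7204
Iter 3: z = 0.2800 + 0.7091i, |z|^2 = 0.5812
Iter 4: z = -0.5005 + -0.5769i, |z|^2 = 0.5833
Iter 5: z = -0.1584 + -0.3965i, |z|^2 = 0.1823
Iter 6: z = -0.2081 + -0.8484i, |z|^2 = 0.7631
Iter 7: z = -0.7525 + -0.6209i, |z|^2 = 0.9517
Iter 8: z = 0.1047 + -0.0397i, |z|^2 = 0.0125
Iter 9: z = -0.0666 + -0.9823i, |z|^2 = 0.9694
Iter 10: z = -1.0365 + -0.8432i, |z|^2 = 1.7852
Iter 11: z = 0.2874 + 0.7739i, |z|^2 = 0.6814
Iter 12: z = -0.5922 + -0.5292i, |z|^2 = 0.6308
Iter 13: z = -0.0053 + -0.3472i, |z|^2 = 0.1206
Iter 14: z = -0.1965 + -0.9703i, |z|^2 = 0.9802

Answer: 15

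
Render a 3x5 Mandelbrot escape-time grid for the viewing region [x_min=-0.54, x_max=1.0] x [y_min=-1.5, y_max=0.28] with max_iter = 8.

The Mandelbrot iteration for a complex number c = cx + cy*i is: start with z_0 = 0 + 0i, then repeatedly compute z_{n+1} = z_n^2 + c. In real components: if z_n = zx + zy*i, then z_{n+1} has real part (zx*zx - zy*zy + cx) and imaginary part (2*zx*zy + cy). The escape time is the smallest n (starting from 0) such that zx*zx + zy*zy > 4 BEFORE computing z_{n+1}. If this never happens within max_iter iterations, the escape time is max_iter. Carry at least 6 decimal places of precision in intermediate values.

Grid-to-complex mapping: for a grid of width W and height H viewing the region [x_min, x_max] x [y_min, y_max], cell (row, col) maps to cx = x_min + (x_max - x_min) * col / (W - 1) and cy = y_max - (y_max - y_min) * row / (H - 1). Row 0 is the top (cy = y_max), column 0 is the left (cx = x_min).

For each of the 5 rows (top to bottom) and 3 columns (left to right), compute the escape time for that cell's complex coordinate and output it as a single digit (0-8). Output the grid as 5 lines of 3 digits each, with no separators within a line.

Answer: 882
882
882
432
222

Derivation:
(row=0, col=0): c = -0.5400 + 0.2800i → escape time 8
(row=0, col=1): c = 0.2300 + 0.2800i → escape time 8
(row=0, col=2): c = 1.0000 + 0.2800i → escape time 2
(row=1, col=0): c = -0.5400 + -0.1650i → escape time 8
(row=1, col=1): c = 0.2300 + -0.1650i → escape time 8
(row=1, col=2): c = 1.0000 + -0.1650i → escape time 2
(row=2, col=0): c = -0.5400 + -0.6100i → escape time 8
(row=2, col=1): c = 0.2300 + -0.6100i → escape time 8
(row=2, col=2): c = 1.0000 + -0.6100i → escape time 2
(row=3, col=0): c = -0.5400 + -1.0550i → escape time 4
(row=3, col=1): c = 0.2300 + -1.0550i → escape time 3
(row=3, col=2): c = 1.0000 + -1.0550i → escape time 2
(row=4, col=0): c = -0.5400 + -1.5000i → escape time 2
(row=4, col=1): c = 0.2300 + -1.5000i → escape time 2
(row=4, col=2): c = 1.0000 + -1.5000i → escape time 2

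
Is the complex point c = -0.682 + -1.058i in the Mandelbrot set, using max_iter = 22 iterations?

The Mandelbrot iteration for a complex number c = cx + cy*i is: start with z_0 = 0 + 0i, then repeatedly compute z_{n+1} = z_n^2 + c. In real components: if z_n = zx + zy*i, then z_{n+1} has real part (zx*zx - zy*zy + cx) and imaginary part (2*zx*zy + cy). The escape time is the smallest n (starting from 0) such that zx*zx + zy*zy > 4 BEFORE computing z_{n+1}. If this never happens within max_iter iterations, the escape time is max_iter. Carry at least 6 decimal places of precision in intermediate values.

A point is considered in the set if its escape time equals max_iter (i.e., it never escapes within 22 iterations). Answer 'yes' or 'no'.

z_0 = 0 + 0i, c = -0.6820 + -1.0580i
Iter 1: z = -0.6820 + -1.0580i, |z|^2 = 1.5845
Iter 2: z = -1.3362 + 0.3851i, |z|^2 = 1.9338
Iter 3: z = 0.9552 + -2.0872i, |z|^2 = 5.2689
Escaped at iteration 3

Answer: no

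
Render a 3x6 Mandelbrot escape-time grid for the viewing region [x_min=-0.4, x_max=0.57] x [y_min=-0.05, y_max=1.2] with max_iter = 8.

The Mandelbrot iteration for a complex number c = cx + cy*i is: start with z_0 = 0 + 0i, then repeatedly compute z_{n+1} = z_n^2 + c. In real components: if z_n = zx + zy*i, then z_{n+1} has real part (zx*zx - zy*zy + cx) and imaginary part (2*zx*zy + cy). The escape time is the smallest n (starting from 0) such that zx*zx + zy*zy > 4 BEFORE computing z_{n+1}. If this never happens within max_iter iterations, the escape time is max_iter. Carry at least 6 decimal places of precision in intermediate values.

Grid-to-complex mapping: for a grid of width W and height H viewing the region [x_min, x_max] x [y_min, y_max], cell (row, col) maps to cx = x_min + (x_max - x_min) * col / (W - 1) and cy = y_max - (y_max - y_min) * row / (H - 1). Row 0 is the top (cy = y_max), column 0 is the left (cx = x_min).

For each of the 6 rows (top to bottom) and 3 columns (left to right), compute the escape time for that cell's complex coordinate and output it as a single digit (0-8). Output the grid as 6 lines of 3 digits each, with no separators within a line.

Answer: 332
552
883
884
884
884

Derivation:
(row=0, col=0): c = -0.4000 + 1.2000i → escape time 3
(row=0, col=1): c = 0.0850 + 1.2000i → escape time 3
(row=0, col=2): c = 0.5700 + 1.2000i → escape time 2
(row=1, col=0): c = -0.4000 + 0.9500i → escape time 5
(row=1, col=1): c = 0.0850 + 0.9500i → escape time 5
(row=1, col=2): c = 0.5700 + 0.9500i → escape time 2
(row=2, col=0): c = -0.4000 + 0.7000i → escape time 8
(row=2, col=1): c = 0.0850 + 0.7000i → escape time 8
(row=2, col=2): c = 0.5700 + 0.7000i → escape time 3
(row=3, col=0): c = -0.4000 + 0.4500i → escape time 8
(row=3, col=1): c = 0.0850 + 0.4500i → escape time 8
(row=3, col=2): c = 0.5700 + 0.4500i → escape time 4
(row=4, col=0): c = -0.4000 + 0.2000i → escape time 8
(row=4, col=1): c = 0.0850 + 0.2000i → escape time 8
(row=4, col=2): c = 0.5700 + 0.2000i → escape time 4
(row=5, col=0): c = -0.4000 + -0.0500i → escape time 8
(row=5, col=1): c = 0.0850 + -0.0500i → escape time 8
(row=5, col=2): c = 0.5700 + -0.0500i → escape time 4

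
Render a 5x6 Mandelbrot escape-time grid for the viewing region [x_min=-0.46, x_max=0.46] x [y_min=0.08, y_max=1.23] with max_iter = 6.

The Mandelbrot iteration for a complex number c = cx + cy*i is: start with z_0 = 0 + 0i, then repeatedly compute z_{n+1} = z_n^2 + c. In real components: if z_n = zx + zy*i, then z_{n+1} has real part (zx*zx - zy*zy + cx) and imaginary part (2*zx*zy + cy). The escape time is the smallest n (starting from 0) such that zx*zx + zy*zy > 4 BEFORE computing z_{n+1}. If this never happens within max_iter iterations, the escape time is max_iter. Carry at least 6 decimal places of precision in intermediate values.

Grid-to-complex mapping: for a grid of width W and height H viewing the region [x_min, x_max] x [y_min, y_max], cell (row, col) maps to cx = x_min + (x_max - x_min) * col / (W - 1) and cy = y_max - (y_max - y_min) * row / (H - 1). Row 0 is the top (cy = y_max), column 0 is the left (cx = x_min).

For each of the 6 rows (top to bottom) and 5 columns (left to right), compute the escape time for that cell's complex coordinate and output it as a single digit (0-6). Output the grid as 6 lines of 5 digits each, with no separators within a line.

Answer: 33322
46643
66654
66665
66666
66665

Derivation:
(row=0, col=0): c = -0.4600 + 1.2300i → escape time 3
(row=0, col=1): c = -0.2300 + 1.2300i → escape time 3
(row=0, col=2): c = 0.0000 + 1.2300i → escape time 3
(row=0, col=3): c = 0.2300 + 1.2300i → escape time 2
(row=0, col=4): c = 0.4600 + 1.2300i → escape time 2
(row=1, col=0): c = -0.4600 + 1.0000i → escape time 4
(row=1, col=1): c = -0.2300 + 1.0000i → escape time 6
(row=1, col=2): c = 0.0000 + 1.0000i → escape time 6
(row=1, col=3): c = 0.2300 + 1.0000i → escape time 4
(row=1, col=4): c = 0.4600 + 1.0000i → escape time 3
(row=2, col=0): c = -0.4600 + 0.7700i → escape time 6
(row=2, col=1): c = -0.2300 + 0.7700i → escape time 6
(row=2, col=2): c = 0.0000 + 0.7700i → escape time 6
(row=2, col=3): c = 0.2300 + 0.7700i → escape time 5
(row=2, col=4): c = 0.4600 + 0.7700i → escape time 4
(row=3, col=0): c = -0.4600 + 0.5400i → escape time 6
(row=3, col=1): c = -0.2300 + 0.5400i → escape time 6
(row=3, col=2): c = 0.0000 + 0.5400i → escape time 6
(row=3, col=3): c = 0.2300 + 0.5400i → escape time 6
(row=3, col=4): c = 0.4600 + 0.5400i → escape time 5
(row=4, col=0): c = -0.4600 + 0.3100i → escape time 6
(row=4, col=1): c = -0.2300 + 0.3100i → escape time 6
(row=4, col=2): c = 0.0000 + 0.3100i → escape time 6
(row=4, col=3): c = 0.2300 + 0.3100i → escape time 6
(row=4, col=4): c = 0.4600 + 0.3100i → escape time 6
(row=5, col=0): c = -0.4600 + 0.0800i → escape time 6
(row=5, col=1): c = -0.2300 + 0.0800i → escape time 6
(row=5, col=2): c = 0.0000 + 0.0800i → escape time 6
(row=5, col=3): c = 0.2300 + 0.0800i → escape time 6
(row=5, col=4): c = 0.4600 + 0.0800i → escape time 5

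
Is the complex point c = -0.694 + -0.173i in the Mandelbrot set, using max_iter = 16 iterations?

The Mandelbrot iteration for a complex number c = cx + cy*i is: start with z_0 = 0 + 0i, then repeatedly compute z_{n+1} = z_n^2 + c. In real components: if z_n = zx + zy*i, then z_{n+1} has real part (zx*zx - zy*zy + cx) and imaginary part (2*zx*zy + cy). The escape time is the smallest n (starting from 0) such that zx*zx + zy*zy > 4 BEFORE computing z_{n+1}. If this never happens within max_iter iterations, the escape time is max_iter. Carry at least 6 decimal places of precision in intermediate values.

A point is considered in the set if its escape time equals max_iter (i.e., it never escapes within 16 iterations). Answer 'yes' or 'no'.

Answer: yes

Derivation:
z_0 = 0 + 0i, c = -0.6940 + -0.1730i
Iter 1: z = -0.6940 + -0.1730i, |z|^2 = 0.5116
Iter 2: z = -0.2423 + 0.0671i, |z|^2 = 0.0632
Iter 3: z = -0.6398 + -0.2055i, |z|^2 = 0.4516
Iter 4: z = -0.3269 + 0.0900i, |z|^2 = 0.1150
Iter 5: z = -0.5952 + -0.2318i, |z|^2 = 0.4081
Iter 6: z = -0.3934 + 0.1030i, |z|^2 = 0.1654
Iter 7: z = -0.5498 + -0.2540i, |z|^2 = 0.3668
Iter 8: z = -0.4562 + 0.1064i, |z|^2 = 0.2195
Iter 9: z = -0.4972 + -0.2700i, |z|^2 = 0.3201
Iter 10: z = -0.5198 + 0.0955i, |z|^2 = 0.2793
Iter 11: z = -0.4330 + -0.2723i, |z|^2 = 0.2616
Iter 12: z = -0.5807 + 0.0628i, |z|^2 = 0.3411
Iter 13: z = -0.3608 + -0.2459i, |z|^2 = 0.1906
Iter 14: z = -0.6243 + 0.0044i, |z|^2 = 0.3898
Iter 15: z = -0.3042 + -0.1785i, |z|^2 = 0.1244
Did not escape in 16 iterations → in set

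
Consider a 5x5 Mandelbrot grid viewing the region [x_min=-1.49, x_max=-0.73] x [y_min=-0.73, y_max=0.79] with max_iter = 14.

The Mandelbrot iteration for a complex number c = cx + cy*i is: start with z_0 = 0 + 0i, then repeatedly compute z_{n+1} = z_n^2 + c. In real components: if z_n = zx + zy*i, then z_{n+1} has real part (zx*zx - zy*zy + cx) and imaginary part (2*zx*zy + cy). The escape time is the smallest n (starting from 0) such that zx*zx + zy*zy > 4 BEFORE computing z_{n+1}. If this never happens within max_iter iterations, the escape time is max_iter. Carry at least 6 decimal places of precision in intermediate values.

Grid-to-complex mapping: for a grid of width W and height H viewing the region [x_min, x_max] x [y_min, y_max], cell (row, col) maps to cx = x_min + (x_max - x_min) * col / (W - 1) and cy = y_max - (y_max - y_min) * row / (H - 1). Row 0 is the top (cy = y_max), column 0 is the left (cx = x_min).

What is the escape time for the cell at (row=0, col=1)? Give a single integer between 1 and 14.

z_0 = 0 + 0i, c = -1.3000 + 0.7900i
Iter 1: z = -1.3000 + 0.7900i, |z|^2 = 2.3141
Iter 2: z = -0.2341 + -1.2640i, |z|^2 = 1.6525
Iter 3: z = -2.8429 + 1.3818i, |z|^2 = 9.9914
Escaped at iteration 3

Answer: 3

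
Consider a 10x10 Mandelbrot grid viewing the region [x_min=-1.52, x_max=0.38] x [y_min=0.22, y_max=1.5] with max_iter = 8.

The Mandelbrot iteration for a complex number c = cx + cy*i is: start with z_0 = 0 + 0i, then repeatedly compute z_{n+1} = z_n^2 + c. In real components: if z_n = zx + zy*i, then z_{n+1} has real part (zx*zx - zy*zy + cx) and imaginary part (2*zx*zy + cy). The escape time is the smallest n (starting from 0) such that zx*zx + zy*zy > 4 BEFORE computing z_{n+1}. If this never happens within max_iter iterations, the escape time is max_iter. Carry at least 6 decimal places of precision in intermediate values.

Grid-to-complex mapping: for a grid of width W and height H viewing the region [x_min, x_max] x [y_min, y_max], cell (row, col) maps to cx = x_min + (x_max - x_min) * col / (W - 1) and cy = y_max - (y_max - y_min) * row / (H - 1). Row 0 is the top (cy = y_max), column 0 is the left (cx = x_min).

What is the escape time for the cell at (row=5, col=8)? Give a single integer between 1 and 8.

z_0 = 0 + 0i, c = 0.1689 + 0.7889i
Iter 1: z = 0.1689 + 0.7889i, |z|^2 = 0.6509
Iter 2: z = -0.4249 + 1.0554i, |z|^2 = 1.2943
Iter 3: z = -0.7643 + -0.1080i, |z|^2 = 0.5959
Iter 4: z = 0.7414 + 0.9540i, |z|^2 = 1.4598
Iter 5: z = -0.1916 + 2.2035i, |z|^2 = 4.8922
Escaped at iteration 5

Answer: 5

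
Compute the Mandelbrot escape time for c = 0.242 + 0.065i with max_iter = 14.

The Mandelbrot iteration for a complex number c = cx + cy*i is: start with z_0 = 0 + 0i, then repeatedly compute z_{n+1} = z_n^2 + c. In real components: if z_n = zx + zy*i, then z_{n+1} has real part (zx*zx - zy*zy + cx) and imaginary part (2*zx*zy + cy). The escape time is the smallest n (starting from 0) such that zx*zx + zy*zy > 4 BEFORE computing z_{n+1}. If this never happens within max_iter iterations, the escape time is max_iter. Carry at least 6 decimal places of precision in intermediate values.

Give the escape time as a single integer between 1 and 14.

z_0 = 0 + 0i, c = 0.2420 + 0.0650i
Iter 1: z = 0.2420 + 0.0650i, |z|^2 = 0.0628
Iter 2: z = 0.2963 + 0.0965i, |z|^2 = 0.0971
Iter 3: z = 0.3205 + 0.1222i, |z|^2 = 0.1177
Iter 4: z = 0.3298 + 0.1433i, |z|^2 = 0.1293
Iter 5: z = 0.3302 + 0.1595i, |z|^2 = 0.1345
Iter 6: z = 0.3256 + 0.1704i, |z|^2 = 0.1350
Iter 7: z = 0.3190 + 0.1759i, |z|^2 = 0.1327
Iter 8: z = 0.3128 + 0.1772i, |z|^2 = 0.1293
Iter 9: z = 0.3084 + 0.1759i, |z|^2 = 0.1261
Iter 10: z = 0.3062 + 0.1735i, |z|^2 = 0.1239
Iter 11: z = 0.3057 + 0.1712i, |z|^2 = 0.1227
Iter 12: z = 0.3061 + 0.1697i, |z|^2 = 0.1225
Iter 13: z = 0.3069 + 0.1689i, |z|^2 = 0.1227

Answer: 14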